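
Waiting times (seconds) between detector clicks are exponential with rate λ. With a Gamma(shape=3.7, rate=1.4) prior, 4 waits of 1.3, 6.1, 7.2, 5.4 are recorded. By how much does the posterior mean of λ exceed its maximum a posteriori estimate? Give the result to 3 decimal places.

Σ times = 20.0. Posterior: Gamma(shape = 3.7+4 = 7.7, rate = 1.4+20.0 = 21.4).
Mode = (α−1)/β = 6.7/21.4 = 0.313.
Mean = α/β = 7.7/21.4 = 0.360.
Difference = 0.360 − 0.313 = 0.047.
The posterior is right-skewed, so the mean exceeds the mode.

0.047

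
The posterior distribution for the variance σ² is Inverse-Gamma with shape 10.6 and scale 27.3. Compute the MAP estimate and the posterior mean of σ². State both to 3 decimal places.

MAP = 2.353, posterior mean = 2.844

Mode = β/(α+1) = 27.3/11.6 = 2.353.
Mean = β/(α−1) = 27.3/9.6 = 2.844.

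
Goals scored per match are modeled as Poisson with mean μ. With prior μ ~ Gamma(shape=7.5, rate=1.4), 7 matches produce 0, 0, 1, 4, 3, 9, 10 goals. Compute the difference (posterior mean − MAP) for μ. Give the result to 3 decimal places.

Σ counts = 27. Posterior: Gamma(shape = 7.5+27 = 34.5, rate = 1.4+7 = 8.4).
Mode = (α−1)/β = 33.5/8.4 = 3.988.
Mean = α/β = 34.5/8.4 = 4.107.
Difference = 4.107 − 3.988 = 0.119.
Mean > mode: the posterior has a right tail.

0.119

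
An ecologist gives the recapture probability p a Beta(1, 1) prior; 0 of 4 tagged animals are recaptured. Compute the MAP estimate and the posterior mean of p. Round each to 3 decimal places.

MAP = 0.000, posterior mean = 0.167

Posterior: Beta(1+0, 1+4) = Beta(1, 5).
Since α = 1 ≤ 1 and β > 1, the Beta density is monotone decreasing on [0,1]; the mode is at 0.
Mean = 1/(1+5) = 0.167.
The posterior is right-skewed, so the mean exceeds the mode.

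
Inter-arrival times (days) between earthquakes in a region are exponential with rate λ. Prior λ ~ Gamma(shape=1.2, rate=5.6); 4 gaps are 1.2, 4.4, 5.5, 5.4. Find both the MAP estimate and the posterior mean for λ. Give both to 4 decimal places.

Σ times = 16.5. Posterior: Gamma(shape = 1.2+4 = 5.2, rate = 5.6+16.5 = 22.1).
Mode = (α−1)/β = 4.2/22.1 = 0.1900.
Mean = α/β = 5.2/22.1 = 0.2353.

MAP = 0.1900; posterior mean = 0.2353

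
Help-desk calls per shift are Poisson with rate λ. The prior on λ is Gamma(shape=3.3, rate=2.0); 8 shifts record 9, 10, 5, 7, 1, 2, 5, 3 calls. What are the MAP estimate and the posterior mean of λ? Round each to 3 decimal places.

Σ counts = 42. Posterior: Gamma(shape = 3.3+42 = 45.3, rate = 2.0+8 = 10.0).
Mode = (α−1)/β = 44.3/10.0 = 4.430.
Mean = α/β = 45.3/10.0 = 4.530.
Mean > mode: the posterior has a right tail.

MAP = 4.430, posterior mean = 4.530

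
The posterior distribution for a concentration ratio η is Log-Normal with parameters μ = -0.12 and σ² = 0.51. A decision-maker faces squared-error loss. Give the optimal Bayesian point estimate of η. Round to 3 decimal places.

1.145

Mode = exp(μ − σ²) = exp(-0.63) = 0.533.
Mean = exp(μ + σ²/2) = exp(0.135) = 1.145.
Squared-error loss ⇒ the optimal estimator is the posterior mean.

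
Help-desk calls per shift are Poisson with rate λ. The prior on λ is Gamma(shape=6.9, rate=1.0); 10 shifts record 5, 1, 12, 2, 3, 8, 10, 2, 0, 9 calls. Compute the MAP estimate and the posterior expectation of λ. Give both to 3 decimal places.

Σ counts = 52. Posterior: Gamma(shape = 6.9+52 = 58.9, rate = 1.0+10 = 11.0).
Mode = (α−1)/β = 57.9/11.0 = 5.264.
Mean = α/β = 58.9/11.0 = 5.355.

λ_MAP = 5.264, E[λ|data] = 5.355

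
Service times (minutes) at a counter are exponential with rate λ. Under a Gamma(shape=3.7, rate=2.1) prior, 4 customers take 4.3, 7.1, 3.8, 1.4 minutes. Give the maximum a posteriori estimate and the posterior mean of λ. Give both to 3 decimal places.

MAP = 0.358, posterior mean = 0.412

Σ times = 16.6. Posterior: Gamma(shape = 3.7+4 = 7.7, rate = 2.1+16.6 = 18.7).
Mode = (α−1)/β = 6.7/18.7 = 0.358.
Mean = α/β = 7.7/18.7 = 0.412.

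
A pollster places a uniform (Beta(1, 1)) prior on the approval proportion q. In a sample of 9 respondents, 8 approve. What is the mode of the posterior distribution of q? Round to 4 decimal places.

0.8889

Posterior: Beta(1+8, 1+1) = Beta(9, 2).
Mode = (9−1)/(9+2−2) = 8/9 = 0.8889.
Mean = 9/(9+2) = 9/11 = 0.8182.
This is the posterior mode — the MAP estimate.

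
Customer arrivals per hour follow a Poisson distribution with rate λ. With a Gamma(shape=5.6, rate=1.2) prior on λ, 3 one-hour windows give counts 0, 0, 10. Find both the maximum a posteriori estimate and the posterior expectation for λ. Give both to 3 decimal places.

MAP = 3.476, posterior mean = 3.714

Σ counts = 10. Posterior: Gamma(shape = 5.6+10 = 15.6, rate = 1.2+3 = 4.2).
Mode = (α−1)/β = 14.6/4.2 = 3.476.
Mean = α/β = 15.6/4.2 = 3.714.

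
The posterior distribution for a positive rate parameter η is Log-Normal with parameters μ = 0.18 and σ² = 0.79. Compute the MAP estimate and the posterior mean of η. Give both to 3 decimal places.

MAP estimate = 0.543, posterior mean = 1.777

Mode = exp(μ − σ²) = exp(-0.61) = 0.543.
Mean = exp(μ + σ²/2) = exp(0.575) = 1.777.
Mean > mode: the posterior has a right tail.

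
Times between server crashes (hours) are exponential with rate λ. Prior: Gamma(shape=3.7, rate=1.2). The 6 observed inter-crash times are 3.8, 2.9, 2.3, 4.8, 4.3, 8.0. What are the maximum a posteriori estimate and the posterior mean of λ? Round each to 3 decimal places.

Σ times = 26.1. Posterior: Gamma(shape = 3.7+6 = 9.7, rate = 1.2+26.1 = 27.3).
Mode = (α−1)/β = 8.7/27.3 = 0.319.
Mean = α/β = 9.7/27.3 = 0.355.

maximum a posteriori estimate = 0.319, posterior mean = 0.355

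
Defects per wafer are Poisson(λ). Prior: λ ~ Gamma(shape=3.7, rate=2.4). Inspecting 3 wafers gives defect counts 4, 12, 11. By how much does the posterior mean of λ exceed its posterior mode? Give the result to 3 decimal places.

Σ counts = 27. Posterior: Gamma(shape = 3.7+27 = 30.7, rate = 2.4+3 = 5.4).
Mode = (α−1)/β = 29.7/5.4 = 5.500.
Mean = α/β = 30.7/5.4 = 5.685.
Difference = 5.685 − 5.500 = 0.185.

0.185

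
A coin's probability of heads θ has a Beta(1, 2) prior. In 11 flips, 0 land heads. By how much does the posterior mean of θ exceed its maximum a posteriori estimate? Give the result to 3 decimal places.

Posterior: Beta(1+0, 2+11) = Beta(1, 13).
Since α = 1 ≤ 1 and β > 1, the Beta density is monotone decreasing on [0,1]; the mode is at 0.
Mean = 1/(1+13) = 0.071.
Difference = 0.071 − 0.000 = 0.071.
Mean > mode: the posterior has a right tail.

0.071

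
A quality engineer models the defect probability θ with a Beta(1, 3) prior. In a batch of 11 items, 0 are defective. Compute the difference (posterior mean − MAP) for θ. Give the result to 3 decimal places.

0.067

Posterior: Beta(1+0, 3+11) = Beta(1, 14).
Since α = 1 ≤ 1 and β > 1, the Beta density is monotone decreasing on [0,1]; the mode is at 0.
Mean = 1/(1+14) = 0.067.
Difference = 0.067 − 0.000 = 0.067.
Right-skewed posterior ⇒ mode < mean.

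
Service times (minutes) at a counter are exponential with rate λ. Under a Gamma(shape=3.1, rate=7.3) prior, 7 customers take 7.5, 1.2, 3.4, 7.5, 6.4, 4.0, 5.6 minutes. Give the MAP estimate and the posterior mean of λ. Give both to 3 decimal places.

MAP estimate = 0.212, posterior mean = 0.235

Σ times = 35.6. Posterior: Gamma(shape = 3.1+7 = 10.1, rate = 7.3+35.6 = 42.9).
Mode = (α−1)/β = 9.1/42.9 = 0.212.
Mean = α/β = 10.1/42.9 = 0.235.
Right-skewed posterior ⇒ mode < mean.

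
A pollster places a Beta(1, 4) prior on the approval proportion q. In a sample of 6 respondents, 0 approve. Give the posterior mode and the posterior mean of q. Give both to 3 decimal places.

Posterior: Beta(1+0, 4+6) = Beta(1, 10).
Since α = 1 ≤ 1 and β > 1, the Beta density is monotone decreasing on [0,1]; the mode is at 0.
Mean = 1/(1+10) = 0.091.

q_MAP = 0.000, E[q|data] = 0.091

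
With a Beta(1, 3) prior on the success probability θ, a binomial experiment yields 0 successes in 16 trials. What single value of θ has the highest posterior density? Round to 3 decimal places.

Posterior: Beta(1+0, 3+16) = Beta(1, 19).
Since α = 1 ≤ 1 and β > 1, the Beta density is monotone decreasing on [0,1]; the mode is at 0.
Mean = 1/(1+19) = 0.050.
This is the posterior mode — the MAP estimate.

0.000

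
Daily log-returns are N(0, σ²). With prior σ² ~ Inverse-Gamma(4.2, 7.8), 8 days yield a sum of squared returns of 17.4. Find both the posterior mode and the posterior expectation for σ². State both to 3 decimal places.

MAP = 1.793; posterior mean = 2.292

Posterior: Inverse-Gamma(shape = 4.2+8/2 = 8.2, scale = 7.8+17.4/2 = 16.5).
Mode = β/(α+1) = 16.5/9.2 = 1.793.
Mean = β/(α−1) = 16.5/7.2 = 2.292.
The posterior is right-skewed, so the mean exceeds the mode.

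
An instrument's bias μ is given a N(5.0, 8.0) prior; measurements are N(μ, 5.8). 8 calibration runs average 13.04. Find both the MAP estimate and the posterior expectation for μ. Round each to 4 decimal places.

MAP estimate = 12.3719, posterior expectation = 12.3719

Posterior for μ is Normal. Precision-weighted mean: (1/8.0·5.0 + 8/5.8·13.04) / (1/8.0 + 8/5.8) = 12.3719.
A Normal posterior is symmetric, so mode = mean.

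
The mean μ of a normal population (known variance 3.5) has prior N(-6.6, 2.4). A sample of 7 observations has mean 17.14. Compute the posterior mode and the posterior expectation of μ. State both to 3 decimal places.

MAP = 13.047; posterior mean = 13.047

Posterior for μ is Normal. Precision-weighted mean: (1/2.4·-6.6 + 7/3.5·17.14) / (1/2.4 + 7/3.5) = 13.047.
A Normal posterior is symmetric, so mode = mean.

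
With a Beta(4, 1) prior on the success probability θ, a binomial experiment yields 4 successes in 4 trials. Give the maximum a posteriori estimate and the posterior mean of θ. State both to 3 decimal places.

MAP = 1.000; posterior mean = 0.889

Posterior: Beta(4+4, 1+0) = Beta(8, 1).
Since β = 1 ≤ 1 and α > 1, the Beta density is monotone increasing on [0,1]; the mode is at 1.
Mean = 8/(8+1) = 0.889.
Left-skewed posterior ⇒ mean < mode.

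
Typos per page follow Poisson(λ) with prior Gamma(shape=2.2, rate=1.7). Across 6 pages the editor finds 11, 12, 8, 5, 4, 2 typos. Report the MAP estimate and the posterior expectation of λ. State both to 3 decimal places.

Σ counts = 42. Posterior: Gamma(shape = 2.2+42 = 44.2, rate = 1.7+6 = 7.7).
Mode = (α−1)/β = 43.2/7.7 = 5.610.
Mean = α/β = 44.2/7.7 = 5.740.
Right-skewed posterior ⇒ mode < mean.

MAP = 5.610, posterior mean = 5.740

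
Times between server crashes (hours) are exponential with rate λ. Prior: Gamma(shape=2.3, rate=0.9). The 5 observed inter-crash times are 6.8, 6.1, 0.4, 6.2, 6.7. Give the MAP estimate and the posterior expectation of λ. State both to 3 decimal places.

Σ times = 26.2. Posterior: Gamma(shape = 2.3+5 = 7.3, rate = 0.9+26.2 = 27.1).
Mode = (α−1)/β = 6.3/27.1 = 0.232.
Mean = α/β = 7.3/27.1 = 0.269.

λ_MAP = 0.232, E[λ|data] = 0.269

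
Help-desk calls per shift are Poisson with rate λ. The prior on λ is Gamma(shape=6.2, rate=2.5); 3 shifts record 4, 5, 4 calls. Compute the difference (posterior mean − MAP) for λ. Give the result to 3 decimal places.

Σ counts = 13. Posterior: Gamma(shape = 6.2+13 = 19.2, rate = 2.5+3 = 5.5).
Mode = (α−1)/β = 18.2/5.5 = 3.309.
Mean = α/β = 19.2/5.5 = 3.491.
Difference = 3.491 − 3.309 = 0.182.

0.182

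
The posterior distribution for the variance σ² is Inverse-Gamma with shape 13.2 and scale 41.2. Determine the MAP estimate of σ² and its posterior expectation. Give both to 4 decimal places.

MAP = 2.9014; posterior mean = 3.3770

Mode = β/(α+1) = 41.2/14.2 = 2.9014.
Mean = β/(α−1) = 41.2/12.2 = 3.3770.
The mean is pulled above the mode by the posterior's right skew.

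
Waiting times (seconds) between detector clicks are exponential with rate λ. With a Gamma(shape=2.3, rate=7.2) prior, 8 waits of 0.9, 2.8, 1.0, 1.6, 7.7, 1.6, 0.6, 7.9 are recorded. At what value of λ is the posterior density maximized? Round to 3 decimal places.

Σ times = 24.1. Posterior: Gamma(shape = 2.3+8 = 10.3, rate = 7.2+24.1 = 31.3).
Mode = (α−1)/β = 9.3/31.3 = 0.297.
Mean = α/β = 10.3/31.3 = 0.329.
This is the posterior mode — the MAP estimate.

0.297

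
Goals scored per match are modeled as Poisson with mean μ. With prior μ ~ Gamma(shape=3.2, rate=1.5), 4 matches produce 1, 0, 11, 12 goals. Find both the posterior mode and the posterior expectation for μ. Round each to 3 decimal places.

Σ counts = 24. Posterior: Gamma(shape = 3.2+24 = 27.2, rate = 1.5+4 = 5.5).
Mode = (α−1)/β = 26.2/5.5 = 4.764.
Mean = α/β = 27.2/5.5 = 4.945.

MAP = 4.764; posterior mean = 4.945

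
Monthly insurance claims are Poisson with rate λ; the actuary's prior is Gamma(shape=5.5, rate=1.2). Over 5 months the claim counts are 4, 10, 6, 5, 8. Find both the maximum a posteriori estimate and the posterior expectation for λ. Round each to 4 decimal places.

Σ counts = 33. Posterior: Gamma(shape = 5.5+33 = 38.5, rate = 1.2+5 = 6.2).
Mode = (α−1)/β = 37.5/6.2 = 6.0484.
Mean = α/β = 38.5/6.2 = 6.2097.
Right-skewed posterior ⇒ mode < mean.

λ_MAP = 6.0484, E[λ|data] = 6.2097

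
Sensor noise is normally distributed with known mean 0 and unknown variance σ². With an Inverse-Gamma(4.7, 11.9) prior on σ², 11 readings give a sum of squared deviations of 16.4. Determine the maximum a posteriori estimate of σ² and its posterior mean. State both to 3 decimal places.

Posterior: Inverse-Gamma(shape = 4.7+11/2 = 10.2, scale = 11.9+16.4/2 = 20.1).
Mode = β/(α+1) = 20.1/11.2 = 1.795.
Mean = β/(α−1) = 20.1/9.2 = 2.185.
The posterior is right-skewed, so the mean exceeds the mode.

MAP = 1.795, posterior mean = 2.185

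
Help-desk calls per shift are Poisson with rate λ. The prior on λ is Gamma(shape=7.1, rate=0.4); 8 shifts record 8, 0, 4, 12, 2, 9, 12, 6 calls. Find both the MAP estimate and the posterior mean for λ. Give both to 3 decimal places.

Σ counts = 53. Posterior: Gamma(shape = 7.1+53 = 60.1, rate = 0.4+8 = 8.4).
Mode = (α−1)/β = 59.1/8.4 = 7.036.
Mean = α/β = 60.1/8.4 = 7.155.

MAP: 7.036. Posterior mean: 7.155.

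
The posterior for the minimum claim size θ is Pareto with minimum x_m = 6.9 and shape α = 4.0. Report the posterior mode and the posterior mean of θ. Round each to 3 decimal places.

The Pareto density is strictly decreasing on [x_m, ∞), so the mode is x_m = 6.900.
Mean = α·x_m/(α−1) = 4.0·6.9/3.0 = 9.200.

MAP = 6.900, posterior mean = 9.200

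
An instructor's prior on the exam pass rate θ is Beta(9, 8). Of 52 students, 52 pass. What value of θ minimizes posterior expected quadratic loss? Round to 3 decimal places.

Posterior: Beta(9+52, 8+0) = Beta(61, 8).
Mode = (61−1)/(61+8−2) = 60/67 = 0.896.
Mean = 61/(61+8) = 61/69 = 0.884.
Quadratic loss ⇒ the optimal estimator is the posterior mean.

0.884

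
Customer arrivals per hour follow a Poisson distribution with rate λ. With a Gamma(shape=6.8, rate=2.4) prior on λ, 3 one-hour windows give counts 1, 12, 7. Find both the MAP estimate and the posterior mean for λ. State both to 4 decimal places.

λ_MAP = 4.7778, E[λ|data] = 4.9630

Σ counts = 20. Posterior: Gamma(shape = 6.8+20 = 26.8, rate = 2.4+3 = 5.4).
Mode = (α−1)/β = 25.8/5.4 = 4.7778.
Mean = α/β = 26.8/5.4 = 4.9630.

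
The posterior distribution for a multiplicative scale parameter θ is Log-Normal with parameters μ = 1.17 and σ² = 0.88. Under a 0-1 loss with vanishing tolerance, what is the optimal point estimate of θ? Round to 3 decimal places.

1.336

Mode = exp(μ − σ²) = exp(0.29) = 1.336.
Mean = exp(μ + σ²/2) = exp(1.610) = 5.003.
This is the posterior mode — the MAP estimate.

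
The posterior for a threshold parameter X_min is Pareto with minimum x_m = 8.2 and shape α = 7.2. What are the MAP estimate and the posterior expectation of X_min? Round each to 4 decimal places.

The Pareto density is strictly decreasing on [x_m, ∞), so the mode is x_m = 8.2000.
Mean = α·x_m/(α−1) = 7.2·8.2/6.2 = 9.5226.
The mean is pulled above the mode by the posterior's right skew.

X_min_MAP = 8.2000, E[X_min|data] = 9.5226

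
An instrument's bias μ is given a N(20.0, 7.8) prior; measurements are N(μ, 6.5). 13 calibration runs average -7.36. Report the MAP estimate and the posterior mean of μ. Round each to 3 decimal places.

Posterior for μ is Normal. Precision-weighted mean: (1/7.8·20.0 + 13/6.5·-7.36) / (1/7.8 + 13/6.5) = -5.712.
A Normal posterior is symmetric, so mode = mean.

MAP = -5.712; posterior mean = -5.712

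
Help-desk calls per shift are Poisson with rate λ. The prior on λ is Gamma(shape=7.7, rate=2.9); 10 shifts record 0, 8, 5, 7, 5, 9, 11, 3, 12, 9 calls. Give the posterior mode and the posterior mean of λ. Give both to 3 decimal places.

Σ counts = 69. Posterior: Gamma(shape = 7.7+69 = 76.7, rate = 2.9+10 = 12.9).
Mode = (α−1)/β = 75.7/12.9 = 5.868.
Mean = α/β = 76.7/12.9 = 5.946.
Right-skewed posterior ⇒ mode < mean.

posterior mode = 5.868, posterior mean = 5.946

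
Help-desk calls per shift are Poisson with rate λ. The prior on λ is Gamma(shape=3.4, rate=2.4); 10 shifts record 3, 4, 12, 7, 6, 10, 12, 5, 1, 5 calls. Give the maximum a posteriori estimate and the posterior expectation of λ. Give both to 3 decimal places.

MAP: 5.435. Posterior mean: 5.516.

Σ counts = 65. Posterior: Gamma(shape = 3.4+65 = 68.4, rate = 2.4+10 = 12.4).
Mode = (α−1)/β = 67.4/12.4 = 5.435.
Mean = α/β = 68.4/12.4 = 5.516.
The mean is pulled above the mode by the posterior's right skew.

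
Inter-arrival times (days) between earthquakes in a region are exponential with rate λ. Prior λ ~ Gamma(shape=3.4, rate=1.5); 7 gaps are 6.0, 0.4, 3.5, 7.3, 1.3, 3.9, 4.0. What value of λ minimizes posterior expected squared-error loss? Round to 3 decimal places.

0.373

Σ times = 26.4. Posterior: Gamma(shape = 3.4+7 = 10.4, rate = 1.5+26.4 = 27.9).
Mode = (α−1)/β = 9.4/27.9 = 0.337.
Mean = α/β = 10.4/27.9 = 0.373.
Squared-error loss ⇒ the optimal estimator is the posterior mean.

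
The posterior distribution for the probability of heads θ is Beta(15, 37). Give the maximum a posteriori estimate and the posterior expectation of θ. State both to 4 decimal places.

Mode = (15−1)/(15+37−2) = 14/50 = 0.2800.
Mean = 15/(15+37) = 15/52 = 0.2885.

maximum a posteriori estimate = 0.2800, posterior expectation = 0.2885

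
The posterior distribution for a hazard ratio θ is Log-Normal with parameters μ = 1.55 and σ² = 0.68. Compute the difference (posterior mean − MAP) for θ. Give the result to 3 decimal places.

4.232

Mode = exp(μ − σ²) = exp(0.87) = 2.387.
Mean = exp(μ + σ²/2) = exp(1.890) = 6.619.
Difference = 6.619 − 2.387 = 4.232.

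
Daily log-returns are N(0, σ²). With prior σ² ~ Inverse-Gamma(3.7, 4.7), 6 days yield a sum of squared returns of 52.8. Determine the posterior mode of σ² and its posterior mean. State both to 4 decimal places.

MAP: 4.0390. Posterior mean: 5.4561.

Posterior: Inverse-Gamma(shape = 3.7+6/2 = 6.7, scale = 4.7+52.8/2 = 31.1).
Mode = β/(α+1) = 31.1/7.7 = 4.0390.
Mean = β/(α−1) = 31.1/5.7 = 5.4561.
The posterior is right-skewed, so the mean exceeds the mode.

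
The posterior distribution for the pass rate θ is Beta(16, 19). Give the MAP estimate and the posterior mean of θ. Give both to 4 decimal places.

Mode = (16−1)/(16+19−2) = 15/33 = 0.4545.
Mean = 16/(16+19) = 16/35 = 0.4571.

θ_MAP = 0.4545, E[θ|data] = 0.4571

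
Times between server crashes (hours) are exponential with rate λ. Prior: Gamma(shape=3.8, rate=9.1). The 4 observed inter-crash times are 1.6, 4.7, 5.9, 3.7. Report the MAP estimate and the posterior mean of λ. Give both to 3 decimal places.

Σ times = 15.9. Posterior: Gamma(shape = 3.8+4 = 7.8, rate = 9.1+15.9 = 25.0).
Mode = (α−1)/β = 6.8/25.0 = 0.272.
Mean = α/β = 7.8/25.0 = 0.312.

MAP = 0.272, posterior mean = 0.312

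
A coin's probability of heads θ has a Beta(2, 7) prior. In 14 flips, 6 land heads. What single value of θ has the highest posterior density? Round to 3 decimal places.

0.333

Posterior: Beta(2+6, 7+8) = Beta(8, 15).
Mode = (8−1)/(8+15−2) = 7/21 = 0.333.
Mean = 8/(8+15) = 8/23 = 0.348.
This is the posterior mode — the MAP estimate.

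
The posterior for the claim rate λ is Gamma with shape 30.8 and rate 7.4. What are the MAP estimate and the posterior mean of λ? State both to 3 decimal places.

MAP = 4.027; posterior mean = 4.162

Mode = (α−1)/β = 29.8/7.4 = 4.027.
Mean = α/β = 30.8/7.4 = 4.162.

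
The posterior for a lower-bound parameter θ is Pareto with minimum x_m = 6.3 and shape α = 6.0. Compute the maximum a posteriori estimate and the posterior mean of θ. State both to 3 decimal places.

The Pareto density is strictly decreasing on [x_m, ∞), so the mode is x_m = 6.300.
Mean = α·x_m/(α−1) = 6.0·6.3/5.0 = 7.560.

θ_MAP = 6.300, E[θ|data] = 7.560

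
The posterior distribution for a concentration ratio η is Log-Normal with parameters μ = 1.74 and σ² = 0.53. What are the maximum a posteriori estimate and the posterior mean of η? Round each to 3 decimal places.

Mode = exp(μ − σ²) = exp(1.21) = 3.353.
Mean = exp(μ + σ²/2) = exp(2.005) = 7.426.

maximum a posteriori estimate = 3.353, posterior mean = 7.426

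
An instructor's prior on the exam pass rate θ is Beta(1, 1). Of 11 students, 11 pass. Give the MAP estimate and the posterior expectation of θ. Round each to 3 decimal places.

Posterior: Beta(1+11, 1+0) = Beta(12, 1).
Since β = 1 ≤ 1 and α > 1, the Beta density is monotone increasing on [0,1]; the mode is at 1.
Mean = 12/(12+1) = 0.923.

MAP: 1.000. Posterior mean: 0.923.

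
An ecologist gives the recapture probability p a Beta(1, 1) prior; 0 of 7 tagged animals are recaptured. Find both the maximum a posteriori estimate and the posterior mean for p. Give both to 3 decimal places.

Posterior: Beta(1+0, 1+7) = Beta(1, 8).
Since α = 1 ≤ 1 and β > 1, the Beta density is monotone decreasing on [0,1]; the mode is at 0.
Mean = 1/(1+8) = 0.111.

MAP: 0.000. Posterior mean: 0.111.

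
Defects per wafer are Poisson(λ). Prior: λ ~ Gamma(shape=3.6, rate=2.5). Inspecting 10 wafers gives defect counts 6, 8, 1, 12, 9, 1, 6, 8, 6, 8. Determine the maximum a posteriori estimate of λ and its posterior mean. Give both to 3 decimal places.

maximum a posteriori estimate = 5.408, posterior mean = 5.488

Σ counts = 65. Posterior: Gamma(shape = 3.6+65 = 68.6, rate = 2.5+10 = 12.5).
Mode = (α−1)/β = 67.6/12.5 = 5.408.
Mean = α/β = 68.6/12.5 = 5.488.
Mean > mode: the posterior has a right tail.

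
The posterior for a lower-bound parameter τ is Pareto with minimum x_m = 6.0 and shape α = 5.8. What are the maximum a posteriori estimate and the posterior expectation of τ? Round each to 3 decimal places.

MAP = 6.000; posterior mean = 7.250

The Pareto density is strictly decreasing on [x_m, ∞), so the mode is x_m = 6.000.
Mean = α·x_m/(α−1) = 5.8·6.0/4.8 = 7.250.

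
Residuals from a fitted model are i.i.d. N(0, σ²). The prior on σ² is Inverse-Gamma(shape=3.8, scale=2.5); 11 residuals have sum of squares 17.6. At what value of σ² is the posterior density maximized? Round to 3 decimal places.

Posterior: Inverse-Gamma(shape = 3.8+11/2 = 9.3, scale = 2.5+17.6/2 = 11.3).
Mode = β/(α+1) = 11.3/10.3 = 1.097.
Mean = β/(α−1) = 11.3/8.3 = 1.361.
This is the posterior mode — the MAP estimate.

1.097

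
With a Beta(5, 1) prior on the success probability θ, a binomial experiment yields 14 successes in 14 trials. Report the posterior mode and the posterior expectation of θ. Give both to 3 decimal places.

Posterior: Beta(5+14, 1+0) = Beta(19, 1).
Since β = 1 ≤ 1 and α > 1, the Beta density is monotone increasing on [0,1]; the mode is at 1.
Mean = 19/(19+1) = 0.950.

MAP: 1.000. Posterior mean: 0.950.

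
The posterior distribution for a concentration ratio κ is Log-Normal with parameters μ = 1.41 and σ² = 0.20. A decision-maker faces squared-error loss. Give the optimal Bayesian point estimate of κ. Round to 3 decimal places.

4.527

Mode = exp(μ − σ²) = exp(1.21) = 3.353.
Mean = exp(μ + σ²/2) = exp(1.510) = 4.527.
Squared-error loss ⇒ the optimal estimator is the posterior mean.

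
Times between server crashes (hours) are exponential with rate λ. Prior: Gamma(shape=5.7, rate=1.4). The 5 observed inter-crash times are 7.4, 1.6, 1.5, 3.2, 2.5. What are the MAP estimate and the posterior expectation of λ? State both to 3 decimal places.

MAP = 0.551, posterior mean = 0.608

Σ times = 16.2. Posterior: Gamma(shape = 5.7+5 = 10.7, rate = 1.4+16.2 = 17.6).
Mode = (α−1)/β = 9.7/17.6 = 0.551.
Mean = α/β = 10.7/17.6 = 0.608.
Mean > mode: the posterior has a right tail.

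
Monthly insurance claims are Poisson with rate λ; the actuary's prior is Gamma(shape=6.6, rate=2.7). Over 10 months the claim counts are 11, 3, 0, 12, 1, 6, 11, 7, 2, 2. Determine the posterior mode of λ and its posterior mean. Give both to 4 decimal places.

Σ counts = 55. Posterior: Gamma(shape = 6.6+55 = 61.6, rate = 2.7+10 = 12.7).
Mode = (α−1)/β = 60.6/12.7 = 4.7717.
Mean = α/β = 61.6/12.7 = 4.8504.

λ_MAP = 4.7717, E[λ|data] = 4.8504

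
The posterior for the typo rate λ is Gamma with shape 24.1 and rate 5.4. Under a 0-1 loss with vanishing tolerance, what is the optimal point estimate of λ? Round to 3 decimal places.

Mode = (α−1)/β = 23.1/5.4 = 4.278.
Mean = α/β = 24.1/5.4 = 4.463.
This is the posterior mode — the MAP estimate.

4.278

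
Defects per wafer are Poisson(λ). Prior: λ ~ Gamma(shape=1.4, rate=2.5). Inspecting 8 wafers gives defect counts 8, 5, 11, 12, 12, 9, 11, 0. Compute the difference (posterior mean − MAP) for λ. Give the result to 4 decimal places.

Σ counts = 68. Posterior: Gamma(shape = 1.4+68 = 69.4, rate = 2.5+8 = 10.5).
Mode = (α−1)/β = 68.4/10.5 = 6.5143.
Mean = α/β = 69.4/10.5 = 6.6095.
Difference = 6.6095 − 6.5143 = 0.0952.

0.0952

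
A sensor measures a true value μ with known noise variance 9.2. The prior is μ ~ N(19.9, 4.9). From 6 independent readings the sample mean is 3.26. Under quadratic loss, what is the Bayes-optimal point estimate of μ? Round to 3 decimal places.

7.226

Posterior for μ is Normal. Precision-weighted mean: (1/4.9·19.9 + 6/9.2·3.26) / (1/4.9 + 6/9.2) = 7.226.
A Normal posterior is symmetric, so mode = mean.
Quadratic loss ⇒ the optimal estimator is the posterior mean.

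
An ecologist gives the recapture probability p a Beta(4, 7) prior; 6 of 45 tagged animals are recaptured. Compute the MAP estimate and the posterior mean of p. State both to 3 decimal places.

MAP = 0.167, posterior mean = 0.179

Posterior: Beta(4+6, 7+39) = Beta(10, 46).
Mode = (10−1)/(10+46−2) = 9/54 = 0.167.
Mean = 10/(10+46) = 10/56 = 0.179.
Mean > mode: the posterior has a right tail.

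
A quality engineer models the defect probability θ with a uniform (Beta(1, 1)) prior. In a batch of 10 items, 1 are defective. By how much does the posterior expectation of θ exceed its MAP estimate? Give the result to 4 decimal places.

0.0667

Posterior: Beta(1+1, 1+9) = Beta(2, 10).
Mode = (2−1)/(2+10−2) = 1/10 = 0.1000.
With a flat prior the MAP equals the MLE, 1/10.
Mean = 2/(2+10) = 2/12 = 0.1667.
Difference = 0.1667 − 0.1000 = 0.0667.
Mean > mode: the posterior has a right tail.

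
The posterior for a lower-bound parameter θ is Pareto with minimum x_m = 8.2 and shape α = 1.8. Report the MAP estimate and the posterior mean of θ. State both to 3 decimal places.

MAP estimate = 8.200, posterior mean = 18.450

The Pareto density is strictly decreasing on [x_m, ∞), so the mode is x_m = 8.200.
Mean = α·x_m/(α−1) = 1.8·8.2/0.8 = 18.450.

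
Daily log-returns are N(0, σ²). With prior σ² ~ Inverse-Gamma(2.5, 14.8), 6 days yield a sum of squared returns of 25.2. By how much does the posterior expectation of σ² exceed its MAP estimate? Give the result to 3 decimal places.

Posterior: Inverse-Gamma(shape = 2.5+6/2 = 5.5, scale = 14.8+25.2/2 = 27.4).
Mode = β/(α+1) = 27.4/6.5 = 4.215.
Mean = β/(α−1) = 27.4/4.5 = 6.089.
Difference = 6.089 − 4.215 = 1.874.

1.874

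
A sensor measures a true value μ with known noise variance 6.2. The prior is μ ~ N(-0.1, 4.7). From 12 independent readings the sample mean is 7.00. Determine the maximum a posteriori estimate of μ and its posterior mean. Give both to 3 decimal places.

MAP = 6.297; posterior mean = 6.297

Posterior for μ is Normal. Precision-weighted mean: (1/4.7·-0.1 + 12/6.2·7.00) / (1/4.7 + 12/6.2) = 6.297.
A Normal posterior is symmetric, so mode = mean.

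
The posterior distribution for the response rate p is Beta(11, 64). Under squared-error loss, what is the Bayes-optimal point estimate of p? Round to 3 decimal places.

Mode = (11−1)/(11+64−2) = 10/73 = 0.137.
Mean = 11/(11+64) = 11/75 = 0.147.
Squared-error loss ⇒ the optimal estimator is the posterior mean.

0.147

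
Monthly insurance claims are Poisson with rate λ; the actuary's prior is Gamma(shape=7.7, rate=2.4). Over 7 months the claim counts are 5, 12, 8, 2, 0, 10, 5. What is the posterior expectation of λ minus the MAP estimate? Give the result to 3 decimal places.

0.106

Σ counts = 42. Posterior: Gamma(shape = 7.7+42 = 49.7, rate = 2.4+7 = 9.4).
Mode = (α−1)/β = 48.7/9.4 = 5.181.
Mean = α/β = 49.7/9.4 = 5.287.
Difference = 5.287 − 5.181 = 0.106.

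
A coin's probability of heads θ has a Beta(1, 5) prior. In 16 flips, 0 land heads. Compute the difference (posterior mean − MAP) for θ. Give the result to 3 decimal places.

Posterior: Beta(1+0, 5+16) = Beta(1, 21).
Since α = 1 ≤ 1 and β > 1, the Beta density is monotone decreasing on [0,1]; the mode is at 0.
Mean = 1/(1+21) = 0.045.
Difference = 0.045 − 0.000 = 0.045.

0.045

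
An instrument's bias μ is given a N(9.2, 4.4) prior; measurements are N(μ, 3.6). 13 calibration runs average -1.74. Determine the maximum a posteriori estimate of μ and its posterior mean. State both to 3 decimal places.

μ_MAP = -1.092, E[μ|data] = -1.092

Posterior for μ is Normal. Precision-weighted mean: (1/4.4·9.2 + 13/3.6·-1.74) / (1/4.4 + 13/3.6) = -1.092.
A Normal posterior is symmetric, so mode = mean.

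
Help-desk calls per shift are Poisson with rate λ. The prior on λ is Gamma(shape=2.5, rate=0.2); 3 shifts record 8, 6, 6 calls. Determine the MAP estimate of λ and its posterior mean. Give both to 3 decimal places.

MAP = 6.719, posterior mean = 7.031

Σ counts = 20. Posterior: Gamma(shape = 2.5+20 = 22.5, rate = 0.2+3 = 3.2).
Mode = (α−1)/β = 21.5/3.2 = 6.719.
Mean = α/β = 22.5/3.2 = 7.031.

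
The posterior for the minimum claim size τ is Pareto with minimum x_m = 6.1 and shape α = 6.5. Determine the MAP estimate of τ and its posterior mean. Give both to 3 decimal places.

MAP estimate = 6.100, posterior mean = 7.209

The Pareto density is strictly decreasing on [x_m, ∞), so the mode is x_m = 6.100.
Mean = α·x_m/(α−1) = 6.5·6.1/5.5 = 7.209.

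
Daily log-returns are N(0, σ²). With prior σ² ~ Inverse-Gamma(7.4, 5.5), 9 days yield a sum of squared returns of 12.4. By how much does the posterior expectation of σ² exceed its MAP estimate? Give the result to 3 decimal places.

Posterior: Inverse-Gamma(shape = 7.4+9/2 = 11.9, scale = 5.5+12.4/2 = 11.7).
Mode = β/(α+1) = 11.7/12.9 = 0.907.
Mean = β/(α−1) = 11.7/10.9 = 1.073.
Difference = 1.073 − 0.907 = 0.166.
The mean is pulled above the mode by the posterior's right skew.

0.166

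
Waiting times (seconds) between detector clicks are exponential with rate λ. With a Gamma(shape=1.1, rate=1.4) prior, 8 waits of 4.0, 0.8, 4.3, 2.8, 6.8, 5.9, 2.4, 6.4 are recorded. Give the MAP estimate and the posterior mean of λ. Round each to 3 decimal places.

Σ times = 33.4. Posterior: Gamma(shape = 1.1+8 = 9.1, rate = 1.4+33.4 = 34.8).
Mode = (α−1)/β = 8.1/34.8 = 0.233.
Mean = α/β = 9.1/34.8 = 0.261.

MAP = 0.233, posterior mean = 0.261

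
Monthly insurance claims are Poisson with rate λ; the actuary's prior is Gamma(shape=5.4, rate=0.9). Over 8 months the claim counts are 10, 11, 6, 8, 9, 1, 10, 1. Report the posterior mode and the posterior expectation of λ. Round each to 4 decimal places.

MAP = 6.7865, posterior mean = 6.8989

Σ counts = 56. Posterior: Gamma(shape = 5.4+56 = 61.4, rate = 0.9+8 = 8.9).
Mode = (α−1)/β = 60.4/8.9 = 6.7865.
Mean = α/β = 61.4/8.9 = 6.8989.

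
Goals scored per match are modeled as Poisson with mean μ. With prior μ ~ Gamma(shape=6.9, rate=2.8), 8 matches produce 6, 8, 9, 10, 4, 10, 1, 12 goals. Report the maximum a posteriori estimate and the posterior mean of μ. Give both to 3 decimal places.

Σ counts = 60. Posterior: Gamma(shape = 6.9+60 = 66.9, rate = 2.8+8 = 10.8).
Mode = (α−1)/β = 65.9/10.8 = 6.102.
Mean = α/β = 66.9/10.8 = 6.194.

maximum a posteriori estimate = 6.102, posterior mean = 6.194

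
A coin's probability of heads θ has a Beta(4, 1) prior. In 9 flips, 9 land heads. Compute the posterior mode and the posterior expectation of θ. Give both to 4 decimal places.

Posterior: Beta(4+9, 1+0) = Beta(13, 1).
Since β = 1 ≤ 1 and α > 1, the Beta density is monotone increasing on [0,1]; the mode is at 1.
Mean = 13/(13+1) = 0.9286.
The mean is pulled below the mode by the posterior's left skew.

MAP: 1.0000. Posterior mean: 0.9286.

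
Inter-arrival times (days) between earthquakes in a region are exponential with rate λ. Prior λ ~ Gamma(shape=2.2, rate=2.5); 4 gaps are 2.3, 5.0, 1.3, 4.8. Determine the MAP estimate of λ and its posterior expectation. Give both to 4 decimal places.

Σ times = 13.4. Posterior: Gamma(shape = 2.2+4 = 6.2, rate = 2.5+13.4 = 15.9).
Mode = (α−1)/β = 5.2/15.9 = 0.3270.
Mean = α/β = 6.2/15.9 = 0.3899.

MAP: 0.3270. Posterior mean: 0.3899.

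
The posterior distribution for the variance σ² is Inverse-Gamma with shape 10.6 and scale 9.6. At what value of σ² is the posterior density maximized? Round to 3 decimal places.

Mode = β/(α+1) = 9.6/11.6 = 0.828.
Mean = β/(α−1) = 9.6/9.6 = 1.000.
This is the posterior mode — the MAP estimate.

0.828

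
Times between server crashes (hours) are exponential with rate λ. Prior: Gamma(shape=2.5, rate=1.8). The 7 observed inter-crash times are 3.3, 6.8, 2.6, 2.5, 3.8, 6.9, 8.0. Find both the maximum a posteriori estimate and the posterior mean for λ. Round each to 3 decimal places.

Σ times = 33.9. Posterior: Gamma(shape = 2.5+7 = 9.5, rate = 1.8+33.9 = 35.7).
Mode = (α−1)/β = 8.5/35.7 = 0.238.
Mean = α/β = 9.5/35.7 = 0.266.

MAP = 0.238; posterior mean = 0.266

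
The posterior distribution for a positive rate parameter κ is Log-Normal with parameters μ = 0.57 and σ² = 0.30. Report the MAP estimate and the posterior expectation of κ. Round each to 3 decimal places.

Mode = exp(μ − σ²) = exp(0.27) = 1.310.
Mean = exp(μ + σ²/2) = exp(0.720) = 2.054.

κ_MAP = 1.310, E[κ|data] = 2.054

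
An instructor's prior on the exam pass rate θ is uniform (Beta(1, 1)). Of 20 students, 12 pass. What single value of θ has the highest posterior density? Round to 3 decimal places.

0.600

Posterior: Beta(1+12, 1+8) = Beta(13, 9).
Mode = (13−1)/(13+9−2) = 12/20 = 0.600.
With a flat prior the MAP equals the MLE, 12/20.
Mean = 13/(13+9) = 13/22 = 0.591.
This is the posterior mode — the MAP estimate.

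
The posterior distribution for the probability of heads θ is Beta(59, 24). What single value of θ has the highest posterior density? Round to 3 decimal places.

0.716

Mode = (59−1)/(59+24−2) = 58/81 = 0.716.
Mean = 59/(59+24) = 59/83 = 0.711.
This is the posterior mode — the MAP estimate.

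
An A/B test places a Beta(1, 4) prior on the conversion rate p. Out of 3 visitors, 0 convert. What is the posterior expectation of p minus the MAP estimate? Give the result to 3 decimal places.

Posterior: Beta(1+0, 4+3) = Beta(1, 7).
Since α = 1 ≤ 1 and β > 1, the Beta density is monotone decreasing on [0,1]; the mode is at 0.
Mean = 1/(1+7) = 0.125.
Difference = 0.125 − 0.000 = 0.125.
The posterior is right-skewed, so the mean exceeds the mode.

0.125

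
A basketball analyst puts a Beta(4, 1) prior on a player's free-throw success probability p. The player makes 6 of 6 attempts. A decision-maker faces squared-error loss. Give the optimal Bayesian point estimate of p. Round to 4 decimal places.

0.9091

Posterior: Beta(4+6, 1+0) = Beta(10, 1).
Since β = 1 ≤ 1 and α > 1, the Beta density is monotone increasing on [0,1]; the mode is at 1.
Mean = 10/(10+1) = 0.9091.
Squared-error loss ⇒ the optimal estimator is the posterior mean.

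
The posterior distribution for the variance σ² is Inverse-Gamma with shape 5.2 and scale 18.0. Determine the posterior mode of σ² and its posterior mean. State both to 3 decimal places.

MAP = 2.903, posterior mean = 4.286

Mode = β/(α+1) = 18.0/6.2 = 2.903.
Mean = β/(α−1) = 18.0/4.2 = 4.286.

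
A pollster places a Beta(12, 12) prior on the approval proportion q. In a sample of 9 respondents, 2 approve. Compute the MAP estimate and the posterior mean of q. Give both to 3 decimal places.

Posterior: Beta(12+2, 12+7) = Beta(14, 19).
Mode = (14−1)/(14+19−2) = 13/31 = 0.419.
Mean = 14/(14+19) = 14/33 = 0.424.
Right-skewed posterior ⇒ mode < mean.

MAP estimate = 0.419, posterior mean = 0.424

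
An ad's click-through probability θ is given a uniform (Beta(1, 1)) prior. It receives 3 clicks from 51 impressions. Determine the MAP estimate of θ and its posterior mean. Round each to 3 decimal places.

Posterior: Beta(1+3, 1+48) = Beta(4, 49).
Mode = (4−1)/(4+49−2) = 3/51 = 0.059.
With a flat prior the MAP equals the MLE, 3/51.
Mean = 4/(4+49) = 4/53 = 0.075.
The mean is pulled above the mode by the posterior's right skew.

MAP estimate = 0.059, posterior mean = 0.075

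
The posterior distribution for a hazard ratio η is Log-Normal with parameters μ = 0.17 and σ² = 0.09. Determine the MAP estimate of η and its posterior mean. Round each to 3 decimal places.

Mode = exp(μ − σ²) = exp(0.08) = 1.083.
Mean = exp(μ + σ²/2) = exp(0.215) = 1.240.
Right-skewed posterior ⇒ mode < mean.

MAP estimate = 1.083, posterior mean = 1.240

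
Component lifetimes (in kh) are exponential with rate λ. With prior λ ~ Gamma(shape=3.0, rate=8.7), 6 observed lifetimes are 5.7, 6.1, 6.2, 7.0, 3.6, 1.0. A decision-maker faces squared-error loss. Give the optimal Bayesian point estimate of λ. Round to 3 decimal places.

0.235

Σ times = 29.6. Posterior: Gamma(shape = 3.0+6 = 9.0, rate = 8.7+29.6 = 38.3).
Mode = (α−1)/β = 8.0/38.3 = 0.209.
Mean = α/β = 9.0/38.3 = 0.235.
Squared-error loss ⇒ the optimal estimator is the posterior mean.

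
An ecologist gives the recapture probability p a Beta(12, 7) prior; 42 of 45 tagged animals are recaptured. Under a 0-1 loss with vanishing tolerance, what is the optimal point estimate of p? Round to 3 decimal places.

Posterior: Beta(12+42, 7+3) = Beta(54, 10).
Mode = (54−1)/(54+10−2) = 53/62 = 0.855.
Mean = 54/(54+10) = 54/64 = 0.844.
This is the posterior mode — the MAP estimate.

0.855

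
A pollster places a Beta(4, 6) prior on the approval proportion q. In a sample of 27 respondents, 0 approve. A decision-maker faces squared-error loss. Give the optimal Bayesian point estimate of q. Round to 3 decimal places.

0.108

Posterior: Beta(4+0, 6+27) = Beta(4, 33).
Mode = (4−1)/(4+33−2) = 3/35 = 0.086.
Mean = 4/(4+33) = 4/37 = 0.108.
Squared-error loss ⇒ the optimal estimator is the posterior mean.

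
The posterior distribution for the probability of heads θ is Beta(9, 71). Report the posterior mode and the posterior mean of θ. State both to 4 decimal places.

MAP = 0.1026, posterior mean = 0.1125

Mode = (9−1)/(9+71−2) = 8/78 = 0.1026.
Mean = 9/(9+71) = 9/80 = 0.1125.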